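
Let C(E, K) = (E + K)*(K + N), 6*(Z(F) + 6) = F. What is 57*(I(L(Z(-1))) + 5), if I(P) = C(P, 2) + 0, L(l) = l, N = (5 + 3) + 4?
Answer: -3040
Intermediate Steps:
N = 12 (N = 8 + 4 = 12)
Z(F) = -6 + F/6
C(E, K) = (12 + K)*(E + K) (C(E, K) = (E + K)*(K + 12) = (E + K)*(12 + K) = (12 + K)*(E + K))
I(P) = 28 + 14*P (I(P) = (2² + 12*P + 12*2 + P*2) + 0 = (4 + 12*P + 24 + 2*P) + 0 = (28 + 14*P) + 0 = 28 + 14*P)
57*(I(L(Z(-1))) + 5) = 57*((28 + 14*(-6 + (⅙)*(-1))) + 5) = 57*((28 + 14*(-6 - ⅙)) + 5) = 57*((28 + 14*(-37/6)) + 5) = 57*((28 - 259/3) + 5) = 57*(-175/3 + 5) = 57*(-160/3) = -3040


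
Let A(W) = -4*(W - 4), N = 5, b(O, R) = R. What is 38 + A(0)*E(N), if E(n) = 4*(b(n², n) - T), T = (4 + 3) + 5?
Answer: -410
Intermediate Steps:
T = 12 (T = 7 + 5 = 12)
A(W) = 16 - 4*W (A(W) = -4*(-4 + W) = 16 - 4*W)
E(n) = -48 + 4*n (E(n) = 4*(n - 1*12) = 4*(n - 12) = 4*(-12 + n) = -48 + 4*n)
38 + A(0)*E(N) = 38 + (16 - 4*0)*(-48 + 4*5) = 38 + (16 + 0)*(-48 + 20) = 38 + 16*(-28) = 38 - 448 = -410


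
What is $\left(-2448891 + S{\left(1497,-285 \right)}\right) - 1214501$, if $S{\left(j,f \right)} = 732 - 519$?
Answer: $-3663179$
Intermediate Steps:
$S{\left(j,f \right)} = 213$
$\left(-2448891 + S{\left(1497,-285 \right)}\right) - 1214501 = \left(-2448891 + 213\right) - 1214501 = -2448678 - 1214501 = -3663179$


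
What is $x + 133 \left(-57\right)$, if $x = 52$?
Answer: $-7529$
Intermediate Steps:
$x + 133 \left(-57\right) = 52 + 133 \left(-57\right) = 52 - 7581 = -7529$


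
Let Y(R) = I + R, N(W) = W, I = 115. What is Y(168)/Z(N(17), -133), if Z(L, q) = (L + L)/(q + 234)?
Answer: 28583/34 ≈ 840.68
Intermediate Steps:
Y(R) = 115 + R
Z(L, q) = 2*L/(234 + q) (Z(L, q) = (2*L)/(234 + q) = 2*L/(234 + q))
Y(168)/Z(N(17), -133) = (115 + 168)/((2*17/(234 - 133))) = 283/((2*17/101)) = 283/((2*17*(1/101))) = 283/(34/101) = 283*(101/34) = 28583/34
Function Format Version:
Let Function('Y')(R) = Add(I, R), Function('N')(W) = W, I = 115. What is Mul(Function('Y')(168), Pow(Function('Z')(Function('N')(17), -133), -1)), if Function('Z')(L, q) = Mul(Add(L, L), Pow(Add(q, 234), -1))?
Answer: Rational(28583, 34) ≈ 840.68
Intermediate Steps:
Function('Y')(R) = Add(115, R)
Function('Z')(L, q) = Mul(2, L, Pow(Add(234, q), -1)) (Function('Z')(L, q) = Mul(Mul(2, L), Pow(Add(234, q), -1)) = Mul(2, L, Pow(Add(234, q), -1)))
Mul(Function('Y')(168), Pow(Function('Z')(Function('N')(17), -133), -1)) = Mul(Add(115, 168), Pow(Mul(2, 17, Pow(Add(234, -133), -1)), -1)) = Mul(283, Pow(Mul(2, 17, Pow(101, -1)), -1)) = Mul(283, Pow(Mul(2, 17, Rational(1, 101)), -1)) = Mul(283, Pow(Rational(34, 101), -1)) = Mul(283, Rational(101, 34)) = Rational(28583, 34)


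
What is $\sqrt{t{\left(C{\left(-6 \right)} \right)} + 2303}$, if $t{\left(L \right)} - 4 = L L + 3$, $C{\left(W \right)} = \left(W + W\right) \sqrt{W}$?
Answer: $\sqrt{1446} \approx 38.026$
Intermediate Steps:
$C{\left(W \right)} = 2 W^{\frac{3}{2}}$ ($C{\left(W \right)} = 2 W \sqrt{W} = 2 W^{\frac{3}{2}}$)
$t{\left(L \right)} = 7 + L^{2}$ ($t{\left(L \right)} = 4 + \left(L L + 3\right) = 4 + \left(L^{2} + 3\right) = 4 + \left(3 + L^{2}\right) = 7 + L^{2}$)
$\sqrt{t{\left(C{\left(-6 \right)} \right)} + 2303} = \sqrt{\left(7 + \left(2 \left(-6\right)^{\frac{3}{2}}\right)^{2}\right) + 2303} = \sqrt{\left(7 + \left(2 \left(- 6 i \sqrt{6}\right)\right)^{2}\right) + 2303} = \sqrt{\left(7 + \left(- 12 i \sqrt{6}\right)^{2}\right) + 2303} = \sqrt{\left(7 - 864\right) + 2303} = \sqrt{-857 + 2303} = \sqrt{1446}$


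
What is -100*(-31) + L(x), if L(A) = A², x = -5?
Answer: 3125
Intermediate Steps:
-100*(-31) + L(x) = -100*(-31) + (-5)² = 3100 + 25 = 3125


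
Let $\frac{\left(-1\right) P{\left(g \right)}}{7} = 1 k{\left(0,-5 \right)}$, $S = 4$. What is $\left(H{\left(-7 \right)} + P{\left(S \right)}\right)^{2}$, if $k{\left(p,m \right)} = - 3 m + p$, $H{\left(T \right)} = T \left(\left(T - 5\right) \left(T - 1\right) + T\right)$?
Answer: $529984$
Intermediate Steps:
$H{\left(T \right)} = T \left(T + \left(-1 + T\right) \left(-5 + T\right)\right)$ ($H{\left(T \right)} = T \left(\left(-5 + T\right) \left(-1 + T\right) + T\right) = T \left(\left(-1 + T\right) \left(-5 + T\right) + T\right) = T \left(T + \left(-1 + T\right) \left(-5 + T\right)\right)$)
$k{\left(p,m \right)} = p - 3 m$
$P{\left(g \right)} = -105$ ($P{\left(g \right)} = - 7 \cdot 1 \left(0 - -15\right) = - 7 \cdot 1 \left(0 + 15\right) = - 7 \cdot 1 \cdot 15 = \left(-7\right) 15 = -105$)
$\left(H{\left(-7 \right)} + P{\left(S \right)}\right)^{2} = \left(- 7 \left(5 + \left(-7\right)^{2} - -35\right) - 105\right)^{2} = \left(- 7 \left(5 + 49 + 35\right) - 105\right)^{2} = \left(\left(-7\right) 89 - 105\right)^{2} = \left(-623 - 105\right)^{2} = \left(-728\right)^{2} = 529984$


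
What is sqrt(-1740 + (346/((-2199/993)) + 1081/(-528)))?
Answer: I*sqrt(17771267913729)/96756 ≈ 43.569*I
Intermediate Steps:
sqrt(-1740 + (346/((-2199/993)) + 1081/(-528))) = sqrt(-1740 + (346/((-2199*1/993)) + 1081*(-1/528))) = sqrt(-1740 + (346/(-733/331) - 1081/528)) = sqrt(-1740 + (346*(-331/733) - 1081/528)) = sqrt(-1740 + (-114526/733 - 1081/528)) = sqrt(-1740 - 61262101/387024) = sqrt(-734683861/387024) = I*sqrt(17771267913729)/96756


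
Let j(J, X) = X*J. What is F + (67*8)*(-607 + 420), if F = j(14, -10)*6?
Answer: -101072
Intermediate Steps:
j(J, X) = J*X
F = -840 (F = (14*(-10))*6 = -140*6 = -840)
F + (67*8)*(-607 + 420) = -840 + (67*8)*(-607 + 420) = -840 + 536*(-187) = -840 - 100232 = -101072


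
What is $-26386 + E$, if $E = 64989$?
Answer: $38603$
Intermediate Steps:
$-26386 + E = -26386 + 64989 = 38603$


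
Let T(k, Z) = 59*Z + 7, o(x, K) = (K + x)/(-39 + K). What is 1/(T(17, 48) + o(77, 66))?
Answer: 27/76796 ≈ 0.00035158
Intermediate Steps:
o(x, K) = (K + x)/(-39 + K)
T(k, Z) = 7 + 59*Z
1/(T(17, 48) + o(77, 66)) = 1/((7 + 59*48) + (66 + 77)/(-39 + 66)) = 1/((7 + 2832) + 143/27) = 1/(2839 + (1/27)*143) = 1/(2839 + 143/27) = 1/(76796/27) = 27/76796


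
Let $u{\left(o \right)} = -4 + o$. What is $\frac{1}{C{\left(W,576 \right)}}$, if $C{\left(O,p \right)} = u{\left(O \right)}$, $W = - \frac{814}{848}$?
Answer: $- \frac{424}{2103} \approx -0.20162$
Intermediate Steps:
$W = - \frac{407}{424}$ ($W = \left(-814\right) \frac{1}{848} = - \frac{407}{424} \approx -0.95991$)
$C{\left(O,p \right)} = -4 + O$
$\frac{1}{C{\left(W,576 \right)}} = \frac{1}{-4 - \frac{407}{424}} = \frac{1}{- \frac{2103}{424}} = - \frac{424}{2103}$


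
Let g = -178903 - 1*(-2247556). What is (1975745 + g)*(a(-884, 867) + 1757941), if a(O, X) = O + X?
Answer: 7109744309752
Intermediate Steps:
g = 2068653 (g = -178903 + 2247556 = 2068653)
(1975745 + g)*(a(-884, 867) + 1757941) = (1975745 + 2068653)*((-884 + 867) + 1757941) = 4044398*(-17 + 1757941) = 4044398*1757924 = 7109744309752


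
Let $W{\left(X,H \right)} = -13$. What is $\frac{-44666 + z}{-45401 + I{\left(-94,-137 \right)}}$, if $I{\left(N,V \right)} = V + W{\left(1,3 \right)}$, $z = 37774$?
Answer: $\frac{6892}{45551} \approx 0.1513$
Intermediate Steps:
$I{\left(N,V \right)} = -13 + V$ ($I{\left(N,V \right)} = V - 13 = -13 + V$)
$\frac{-44666 + z}{-45401 + I{\left(-94,-137 \right)}} = \frac{-44666 + 37774}{-45401 - 150} = - \frac{6892}{-45401 - 150} = - \frac{6892}{-45551} = \left(-6892\right) \left(- \frac{1}{45551}\right) = \frac{6892}{45551}$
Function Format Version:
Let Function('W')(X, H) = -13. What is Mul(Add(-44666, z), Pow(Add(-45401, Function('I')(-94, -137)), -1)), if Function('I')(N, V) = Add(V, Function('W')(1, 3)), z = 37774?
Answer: Rational(6892, 45551) ≈ 0.15130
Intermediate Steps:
Function('I')(N, V) = Add(-13, V) (Function('I')(N, V) = Add(V, -13) = Add(-13, V))
Mul(Add(-44666, z), Pow(Add(-45401, Function('I')(-94, -137)), -1)) = Mul(Add(-44666, 37774), Pow(Add(-45401, Add(-13, -137)), -1)) = Mul(-6892, Pow(Add(-45401, -150), -1)) = Mul(-6892, Pow(-45551, -1)) = Mul(-6892, Rational(-1, 45551)) = Rational(6892, 45551)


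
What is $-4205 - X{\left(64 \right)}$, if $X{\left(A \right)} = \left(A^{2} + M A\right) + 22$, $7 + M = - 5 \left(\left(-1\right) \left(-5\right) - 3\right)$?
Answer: $-7235$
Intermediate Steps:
$M = -17$ ($M = -7 - 5 \left(\left(-1\right) \left(-5\right) - 3\right) = -7 - 5 \left(5 - 3\right) = -7 - 10 = -17$)
$X{\left(A \right)} = 22 + A^{2} - 17 A$ ($X{\left(A \right)} = \left(A^{2} - 17 A\right) + 22 = 22 + A^{2} - 17 A$)
$-4205 - X{\left(64 \right)} = -4205 - \left(22 + 64^{2} - 1088\right) = -4205 - \left(22 + 4096 - 1088\right) = -4205 - 3030 = -7235$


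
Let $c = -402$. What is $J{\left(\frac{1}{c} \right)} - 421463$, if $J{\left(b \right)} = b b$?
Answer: $- \frac{68110106651}{161604} \approx -4.2146 \cdot 10^{5}$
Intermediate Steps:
$J{\left(b \right)} = b^{2}$
$J{\left(\frac{1}{c} \right)} - 421463 = \left(\frac{1}{-402}\right)^{2} - 421463 = \left(- \frac{1}{402}\right)^{2} - 421463 = \frac{1}{161604} - 421463 = - \frac{68110106651}{161604}$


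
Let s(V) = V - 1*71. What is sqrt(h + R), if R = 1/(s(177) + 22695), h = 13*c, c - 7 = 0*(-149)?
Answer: 2*sqrt(518723)/151 ≈ 9.5394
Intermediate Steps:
c = 7 (c = 7 + 0*(-149) = 7 + 0 = 7)
s(V) = -71 + V (s(V) = V - 71 = -71 + V)
h = 91 (h = 13*7 = 91)
R = 1/22801 (R = 1/((-71 + 177) + 22695) = 1/(106 + 22695) = 1/22801 ≈ 4.3858e-5)
sqrt(h + R) = sqrt(91 + 1/22801) = sqrt(2074892/22801) = 2*sqrt(518723)/151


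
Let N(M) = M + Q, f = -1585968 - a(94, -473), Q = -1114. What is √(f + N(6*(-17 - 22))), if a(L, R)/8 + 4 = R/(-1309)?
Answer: 18*I*√69375215/119 ≈ 1259.9*I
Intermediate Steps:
a(L, R) = -32 - 8*R/1309 (a(L, R) = -32 + 8*(R/(-1309)) = -32 + 8*(R*(-1/1309)) = -32 + 8*(-R/1309) = -32 - 8*R/1309)
f = -188726728/119 (f = -1585968 - (-32 - 8/1309*(-473)) = -1585968 - (-32 + 344/119) = -1585968 - 1*(-3464/119) = -1585968 + 3464/119 = -188726728/119 ≈ -1.5859e+6)
N(M) = -1114 + M (N(M) = M - 1114 = -1114 + M)
√(f + N(6*(-17 - 22))) = √(-188726728/119 + (-1114 + 6*(-17 - 22))) = √(-188726728/119 + (-1114 + 6*(-39))) = √(-188726728/119 + (-1114 - 234)) = √(-188726728/119 - 1348) = √(-188887140/119) = 18*I*√69375215/119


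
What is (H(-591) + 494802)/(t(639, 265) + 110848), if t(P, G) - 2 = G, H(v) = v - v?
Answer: 494802/111115 ≈ 4.4531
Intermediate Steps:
H(v) = 0
t(P, G) = 2 + G
(H(-591) + 494802)/(t(639, 265) + 110848) = (0 + 494802)/((2 + 265) + 110848) = 494802/(267 + 110848) = 494802/111115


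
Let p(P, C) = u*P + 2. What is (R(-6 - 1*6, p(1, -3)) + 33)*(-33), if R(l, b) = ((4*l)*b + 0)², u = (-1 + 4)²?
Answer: -9200961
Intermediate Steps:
u = 9 (u = 3² = 9)
p(P, C) = 2 + 9*P (p(P, C) = 9*P + 2 = 2 + 9*P)
R(l, b) = 16*b²*l² (R(l, b) = (4*b*l + 0)² = (4*b*l)² = 16*b²*l²)
(R(-6 - 1*6, p(1, -3)) + 33)*(-33) = (16*(2 + 9*1)²*(-6 - 1*6)² + 33)*(-33) = (16*(2 + 9)²*(-6 - 6)² + 33)*(-33) = (16*11²*(-12)² + 33)*(-33) = (16*121*144 + 33)*(-33) = (278784 + 33)*(-33) = 278817*(-33) = -9200961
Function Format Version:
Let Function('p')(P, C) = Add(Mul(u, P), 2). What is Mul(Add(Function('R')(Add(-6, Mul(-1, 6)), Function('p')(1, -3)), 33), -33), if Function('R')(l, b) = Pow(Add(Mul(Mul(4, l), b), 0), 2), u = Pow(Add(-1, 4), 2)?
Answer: -9200961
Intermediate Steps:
u = 9 (u = Pow(3, 2) = 9)
Function('p')(P, C) = Add(2, Mul(9, P)) (Function('p')(P, C) = Add(Mul(9, P), 2) = Add(2, Mul(9, P)))
Function('R')(l, b) = Mul(16, Pow(b, 2), Pow(l, 2)) (Function('R')(l, b) = Pow(Add(Mul(4, b, l), 0), 2) = Pow(Mul(4, b, l), 2) = Mul(16, Pow(b, 2), Pow(l, 2)))
Mul(Add(Function('R')(Add(-6, Mul(-1, 6)), Function('p')(1, -3)), 33), -33) = Mul(Add(Mul(16, Pow(Add(2, Mul(9, 1)), 2), Pow(Add(-6, Mul(-1, 6)), 2)), 33), -33) = Mul(Add(Mul(16, Pow(Add(2, 9), 2), Pow(Add(-6, -6), 2)), 33), -33) = Mul(Add(Mul(16, Pow(11, 2), Pow(-12, 2)), 33), -33) = Mul(Add(Mul(16, 121, 144), 33), -33) = Mul(Add(278784, 33), -33) = Mul(278817, -33) = -9200961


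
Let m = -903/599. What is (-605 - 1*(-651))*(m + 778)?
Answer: 21395474/599 ≈ 35719.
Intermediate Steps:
m = -903/599 (m = -903*1/599 = -903/599 ≈ -1.5075)
(-605 - 1*(-651))*(m + 778) = (-605 - 1*(-651))*(-903/599 + 778) = (-605 + 651)*(465119/599) = 46*(465119/599) = 21395474/599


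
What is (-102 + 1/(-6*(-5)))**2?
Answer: 9357481/900 ≈ 10397.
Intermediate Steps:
(-102 + 1/(-6*(-5)))**2 = (-102 + 1/30)**2 = (-3059/30)**2 = 9357481/900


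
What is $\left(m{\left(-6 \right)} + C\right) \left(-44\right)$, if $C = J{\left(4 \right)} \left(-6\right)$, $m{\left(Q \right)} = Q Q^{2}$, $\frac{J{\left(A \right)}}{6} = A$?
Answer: $15840$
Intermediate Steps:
$J{\left(A \right)} = 6 A$
$m{\left(Q \right)} = Q^{3}$
$C = -144$ ($C = 6 \cdot 4 \left(-6\right) = 24 \left(-6\right) = -144$)
$\left(m{\left(-6 \right)} + C\right) \left(-44\right) = \left(\left(-6\right)^{3} - 144\right) \left(-44\right) = \left(-216 - 144\right) \left(-44\right) = \left(-360\right) \left(-44\right) = 15840$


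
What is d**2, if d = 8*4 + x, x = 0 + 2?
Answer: 1156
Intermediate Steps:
x = 2
d = 34 (d = 8*4 + 2 = 32 + 2 = 34)
d**2 = 34**2 = 1156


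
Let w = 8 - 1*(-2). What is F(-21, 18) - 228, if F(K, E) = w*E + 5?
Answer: -43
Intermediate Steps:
w = 10 (w = 8 + 2 = 10)
F(K, E) = 5 + 10*E (F(K, E) = 10*E + 5 = 5 + 10*E)
F(-21, 18) - 228 = (5 + 10*18) - 228 = (5 + 180) - 228 = 185 - 228 = -43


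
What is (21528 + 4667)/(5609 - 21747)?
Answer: -26195/16138 ≈ -1.6232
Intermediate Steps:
(21528 + 4667)/(5609 - 21747) = 26195/(-16138) = 26195*(-1/16138) = -26195/16138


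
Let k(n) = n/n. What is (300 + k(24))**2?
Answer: 90601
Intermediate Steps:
k(n) = 1
(300 + k(24))**2 = (300 + 1)**2 = 301**2 = 90601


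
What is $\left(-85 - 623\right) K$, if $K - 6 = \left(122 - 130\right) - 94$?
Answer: $67968$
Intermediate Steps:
$K = -96$ ($K = 6 + \left(\left(122 - 130\right) - 94\right) = 6 - 102 = -96$)
$\left(-85 - 623\right) K = \left(-85 - 623\right) \left(-96\right) = \left(-708\right) \left(-96\right) = 67968$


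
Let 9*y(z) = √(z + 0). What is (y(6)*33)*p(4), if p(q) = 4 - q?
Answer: 0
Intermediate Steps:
y(z) = √z/9 (y(z) = √(z + 0)/9 = √z/9)
(y(6)*33)*p(4) = ((√6/9)*33)*(4 - 1*4) = (11*√6/3)*(4 - 4) = (11*√6/3)*0 = 0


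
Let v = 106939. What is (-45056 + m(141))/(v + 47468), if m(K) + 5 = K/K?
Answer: -15020/51469 ≈ -0.29183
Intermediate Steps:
m(K) = -4 (m(K) = -5 + K/K = -5 + 1 = -4)
(-45056 + m(141))/(v + 47468) = (-45056 - 4)/(106939 + 47468) = -45060/154407 = -45060*1/154407 = -15020/51469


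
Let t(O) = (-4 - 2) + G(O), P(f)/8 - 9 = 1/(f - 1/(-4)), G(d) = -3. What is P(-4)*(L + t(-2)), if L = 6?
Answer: -1048/5 ≈ -209.60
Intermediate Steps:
P(f) = 72 + 8/(¼ + f) (P(f) = 72 + 8/(f - 1/(-4)) = 72 + 8/(f - 1*(-¼)) = 72 + 8/(f + ¼) = 72 + 8/(¼ + f))
t(O) = -9 (t(O) = (-4 - 2) - 3 = -6 - 3 = -9)
P(-4)*(L + t(-2)) = (8*(13 + 36*(-4))/(1 + 4*(-4)))*(6 - 9) = (8*(13 - 144)/(1 - 16))*(-3) = (8*(-131)/(-15))*(-3) = (8*(-1/15)*(-131))*(-3) = (1048/15)*(-3) = -1048/5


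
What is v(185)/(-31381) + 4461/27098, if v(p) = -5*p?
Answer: 165056291/850362338 ≈ 0.19410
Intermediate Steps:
v(185)/(-31381) + 4461/27098 = -5*185/(-31381) + 4461/27098 = -925*(-1/31381) + 4461*(1/27098) = 925/31381 + 4461/27098 = 165056291/850362338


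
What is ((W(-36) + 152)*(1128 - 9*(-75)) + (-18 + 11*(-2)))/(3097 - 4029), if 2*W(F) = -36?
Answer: -120781/466 ≈ -259.19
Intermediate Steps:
W(F) = -18 (W(F) = (1/2)*(-36) = -18)
((W(-36) + 152)*(1128 - 9*(-75)) + (-18 + 11*(-2)))/(3097 - 4029) = ((-18 + 152)*(1128 - 9*(-75)) + (-18 + 11*(-2)))/(3097 - 4029) = (134*(1128 + 675) + (-18 - 22))/(-932) = (134*1803 - 40)*(-1/932) = (241602 - 40)*(-1/932) = 241562*(-1/932) = -120781/466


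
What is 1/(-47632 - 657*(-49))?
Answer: -1/15439 ≈ -6.4771e-5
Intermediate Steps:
1/(-47632 - 657*(-49)) = 1/(-47632 + 32193) = 1/(-15439) = -1/15439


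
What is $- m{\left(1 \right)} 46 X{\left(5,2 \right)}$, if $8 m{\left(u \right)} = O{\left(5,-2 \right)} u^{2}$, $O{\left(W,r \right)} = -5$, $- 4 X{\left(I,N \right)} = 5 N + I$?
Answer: $- \frac{1725}{16} \approx -107.81$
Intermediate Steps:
$X{\left(I,N \right)} = - \frac{5 N}{4} - \frac{I}{4}$ ($X{\left(I,N \right)} = - \frac{5 N + I}{4} = - \frac{I + 5 N}{4} = - \frac{5 N}{4} - \frac{I}{4}$)
$m{\left(u \right)} = - \frac{5 u^{2}}{8}$ ($m{\left(u \right)} = \frac{\left(-5\right) u^{2}}{8} = - \frac{5 u^{2}}{8}$)
$- m{\left(1 \right)} 46 X{\left(5,2 \right)} = - - \frac{5 \cdot 1^{2}}{8} \cdot 46 \left(\left(- \frac{5}{4}\right) 2 - \frac{5}{4}\right) = - \left(- \frac{5}{8}\right) 1 \cdot 46 \left(- \frac{5}{2} - \frac{5}{4}\right) = - \frac{\left(- \frac{5}{8}\right) 46 \left(-15\right)}{4} = - \frac{\left(-115\right) \left(-15\right)}{4 \cdot 4} = \left(-1\right) \frac{1725}{16} = - \frac{1725}{16}$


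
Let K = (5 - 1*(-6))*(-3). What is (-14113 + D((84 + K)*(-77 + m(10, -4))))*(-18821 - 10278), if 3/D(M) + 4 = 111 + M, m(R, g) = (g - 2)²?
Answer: 814777674305/1984 ≈ 4.1067e+8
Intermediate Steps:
m(R, g) = (-2 + g)²
K = -33 (K = (5 + 6)*(-3) = 11*(-3) = -33)
D(M) = 3/(107 + M) (D(M) = 3/(-4 + (111 + M)) = 3/(107 + M))
(-14113 + D((84 + K)*(-77 + m(10, -4))))*(-18821 - 10278) = (-14113 + 3/(107 + (84 - 33)*(-77 + (-2 - 4)²)))*(-18821 - 10278) = (-14113 + 3/(107 + 51*(-77 + (-6)²)))*(-29099) = (-14113 + 3/(107 + 51*(-77 + 36)))*(-29099) = (-14113 + 3/(107 + 51*(-41)))*(-29099) = (-14113 + 3/(107 - 2091))*(-29099) = (-14113 + 3/(-1984))*(-29099) = (-14113 + 3*(-1/1984))*(-29099) = (-14113 - 3/1984)*(-29099) = -28000195/1984*(-29099) = 814777674305/1984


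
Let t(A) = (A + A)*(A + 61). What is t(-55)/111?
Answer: -220/37 ≈ -5.9459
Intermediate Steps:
t(A) = 2*A*(61 + A) (t(A) = (2*A)*(61 + A) = 2*A*(61 + A))
t(-55)/111 = (2*(-55)*(61 - 55))/111 = (2*(-55)*6)*(1/111) = -660*1/111 = -220/37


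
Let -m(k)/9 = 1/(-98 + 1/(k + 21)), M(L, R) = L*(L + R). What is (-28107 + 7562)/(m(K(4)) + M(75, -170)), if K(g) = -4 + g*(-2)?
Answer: 18100145/6277044 ≈ 2.8835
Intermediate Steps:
K(g) = -4 - 2*g
m(k) = -9/(-98 + 1/(21 + k)) (m(k) = -9/(-98 + 1/(k + 21)) = -9/(-98 + 1/(21 + k)))
(-28107 + 7562)/(m(K(4)) + M(75, -170)) = (-28107 + 7562)/(9*(21 + (-4 - 2*4))/(2057 + 98*(-4 - 2*4)) + 75*(75 - 170)) = -20545/(9*(21 + (-4 - 8))/(2057 + 98*(-4 - 8)) + 75*(-95)) = -20545/(9*(21 - 12)/(2057 + 98*(-12)) - 7125) = -20545/(9*9/(2057 - 1176) - 7125) = -20545/(9*9/881 - 7125) = -20545/(9*(1/881)*9 - 7125) = -20545/(81/881 - 7125) = -20545/(-6277044/881) = -20545*(-881/6277044) = 18100145/6277044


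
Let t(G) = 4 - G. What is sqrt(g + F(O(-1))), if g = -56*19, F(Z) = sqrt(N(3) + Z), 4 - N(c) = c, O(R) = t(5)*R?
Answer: sqrt(-1064 + sqrt(2)) ≈ 32.597*I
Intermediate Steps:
O(R) = -R (O(R) = (4 - 1*5)*R = (4 - 5)*R = -R)
N(c) = 4 - c
F(Z) = sqrt(1 + Z) (F(Z) = sqrt((4 - 1*3) + Z) = sqrt((4 - 3) + Z) = sqrt(1 + Z))
g = -1064
sqrt(g + F(O(-1))) = sqrt(-1064 + sqrt(1 - 1*(-1))) = sqrt(-1064 + sqrt(1 + 1)) = sqrt(-1064 + sqrt(2))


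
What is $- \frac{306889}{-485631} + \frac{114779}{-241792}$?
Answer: $\frac{18463064539}{117421690752} \approx 0.15724$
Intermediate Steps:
$- \frac{306889}{-485631} + \frac{114779}{-241792} = \left(-306889\right) \left(- \frac{1}{485631}\right) + 114779 \left(- \frac{1}{241792}\right) = \frac{306889}{485631} - \frac{114779}{241792} = \frac{18463064539}{117421690752}$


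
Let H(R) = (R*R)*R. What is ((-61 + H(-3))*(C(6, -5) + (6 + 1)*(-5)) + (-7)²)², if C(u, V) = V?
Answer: 12737761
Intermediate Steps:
H(R) = R³ (H(R) = R²*R = R³)
((-61 + H(-3))*(C(6, -5) + (6 + 1)*(-5)) + (-7)²)² = ((-61 + (-3)³)*(-5 + (6 + 1)*(-5)) + (-7)²)² = ((-61 - 27)*(-5 + 7*(-5)) + 49)² = (-88*(-5 - 35) + 49)² = (-88*(-40) + 49)² = (3520 + 49)² = 3569² = 12737761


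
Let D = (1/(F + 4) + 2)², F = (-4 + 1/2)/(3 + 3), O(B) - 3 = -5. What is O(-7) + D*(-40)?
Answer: -356802/1681 ≈ -212.26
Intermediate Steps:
O(B) = -2 (O(B) = 3 - 5 = -2)
F = -7/12 (F = (-4 + 1*(½))/6 = (-4 + ½)*(⅙) = -7/2*⅙ = -7/12 ≈ -0.58333)
D = 8836/1681 (D = (1/(-7/12 + 4) + 2)² = (1/(41/12) + 2)² = (12/41 + 2)² = (94/41)² = 8836/1681 ≈ 5.2564)
O(-7) + D*(-40) = -2 + (8836/1681)*(-40) = -2 - 353440/1681 = -356802/1681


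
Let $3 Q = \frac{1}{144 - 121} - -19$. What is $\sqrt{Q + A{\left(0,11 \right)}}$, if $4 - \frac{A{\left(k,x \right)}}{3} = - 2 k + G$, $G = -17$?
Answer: $\frac{\sqrt{36685}}{23} \approx 8.3275$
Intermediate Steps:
$A{\left(k,x \right)} = 63 + 6 k$ ($A{\left(k,x \right)} = 12 - 3 \left(- 2 k - 17\right) = 12 - 3 \left(-17 - 2 k\right) = 12 + \left(51 + 6 k\right) = 63 + 6 k$)
$Q = \frac{146}{23}$ ($Q = \frac{\frac{1}{144 - 121} - -19}{3} = \frac{\frac{1}{23} + 19}{3} = \frac{1}{3} \cdot \frac{438}{23} = \frac{146}{23} \approx 6.3478$)
$\sqrt{Q + A{\left(0,11 \right)}} = \sqrt{\frac{146}{23} + \left(63 + 6 \cdot 0\right)} = \sqrt{\frac{146}{23} + \left(63 + 0\right)} = \sqrt{\frac{146}{23} + 63} = \sqrt{\frac{1595}{23}} = \frac{\sqrt{36685}}{23}$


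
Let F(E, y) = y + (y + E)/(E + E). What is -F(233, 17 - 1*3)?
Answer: -6771/466 ≈ -14.530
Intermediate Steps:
F(E, y) = y + (E + y)/(2*E) (F(E, y) = y + (E + y)/((2*E)) = y + (E + y)*(1/(2*E)) = y + (E + y)/(2*E))
-F(233, 17 - 1*3) = -(½ + (17 - 1*3) + (½)*(17 - 1*3)/233) = -(½ + (17 - 3) + (½)*(17 - 3)*(1/233)) = -(½ + 14 + (½)*14*(1/233)) = -(½ + 14 + 7/233) = -1*6771/466 = -6771/466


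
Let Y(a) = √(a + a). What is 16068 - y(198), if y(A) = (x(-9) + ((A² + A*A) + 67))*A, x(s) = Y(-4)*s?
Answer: -15521982 + 3564*I*√2 ≈ -1.5522e+7 + 5040.3*I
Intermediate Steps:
Y(a) = √2*√a (Y(a) = √(2*a) = √2*√a)
x(s) = 2*I*s*√2 (x(s) = (√2*√(-4))*s = (√2*(2*I))*s = (2*I*√2)*s = 2*I*s*√2)
y(A) = A*(67 + 2*A² - 18*I*√2) (y(A) = (2*I*(-9)*√2 + ((A² + A*A) + 67))*A = (-18*I*√2 + ((A² + A²) + 67))*A = (-18*I*√2 + (2*A² + 67))*A = (-18*I*√2 + (67 + 2*A²))*A = (67 + 2*A² - 18*I*√2)*A = A*(67 + 2*A² - 18*I*√2))
16068 - y(198) = 16068 - 198*(67 + 2*198² - 18*I*√2) = 16068 - 198*(67 + 2*39204 - 18*I*√2) = 16068 - 198*(67 + 78408 - 18*I*√2) = 16068 - 198*(78475 - 18*I*√2) = 16068 - (15538050 - 3564*I*√2) = 16068 + (-15538050 + 3564*I*√2) = -15521982 + 3564*I*√2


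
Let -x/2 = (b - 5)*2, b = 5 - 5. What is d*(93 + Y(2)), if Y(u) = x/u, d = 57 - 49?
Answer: 824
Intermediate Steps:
d = 8
b = 0
x = 20 (x = -2*(0 - 5)*2 = -(-10)*2 = -2*(-10) = 20)
Y(u) = 20/u
d*(93 + Y(2)) = 8*(93 + 20/2) = 8*(93 + 20*(½)) = 8*(93 + 10) = 8*103 = 824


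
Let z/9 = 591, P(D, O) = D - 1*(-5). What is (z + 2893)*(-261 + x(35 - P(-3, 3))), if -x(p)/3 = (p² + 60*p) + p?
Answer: -78564204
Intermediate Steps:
P(D, O) = 5 + D (P(D, O) = D + 5 = 5 + D)
z = 5319 (z = 9*591 = 5319)
x(p) = -183*p - 3*p² (x(p) = -3*((p² + 60*p) + p) = -3*(p² + 61*p) = -183*p - 3*p²)
(z + 2893)*(-261 + x(35 - P(-3, 3))) = (5319 + 2893)*(-261 - 3*(35 - (5 - 3))*(61 + (35 - (5 - 3)))) = 8212*(-261 - 3*(35 - 1*2)*(61 + (35 - 1*2))) = 8212*(-261 - 3*(35 - 2)*(61 + (35 - 2))) = 8212*(-261 - 3*33*(61 + 33)) = 8212*(-261 - 3*33*94) = 8212*(-261 - 9306) = 8212*(-9567) = -78564204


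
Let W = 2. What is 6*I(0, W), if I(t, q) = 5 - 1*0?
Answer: 30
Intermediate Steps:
I(t, q) = 5 (I(t, q) = 5 + 0 = 5)
6*I(0, W) = 6*5 = 30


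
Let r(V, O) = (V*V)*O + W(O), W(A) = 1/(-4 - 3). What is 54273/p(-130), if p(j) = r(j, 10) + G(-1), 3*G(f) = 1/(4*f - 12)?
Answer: 18235728/56783945 ≈ 0.32114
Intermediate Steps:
W(A) = -1/7 (W(A) = 1/(-7) = -1/7)
r(V, O) = -1/7 + O*V**2 (r(V, O) = (V*V)*O - 1/7 = V**2*O - 1/7 = O*V**2 - 1/7 = -1/7 + O*V**2)
G(f) = 1/(3*(-12 + 4*f)) (G(f) = 1/(3*(4*f - 12)) = 1/(3*(-12 + 4*f)))
p(j) = -55/336 + 10*j**2 (p(j) = (-1/7 + 10*j**2) + 1/(12*(-3 - 1)) = (-1/7 + 10*j**2) + (1/12)/(-4) = (-1/7 + 10*j**2) + (1/12)*(-1/4) = (-1/7 + 10*j**2) - 1/48 = -55/336 + 10*j**2)
54273/p(-130) = 54273/(-55/336 + 10*(-130)**2) = 54273/(-55/336 + 10*16900) = 54273/(-55/336 + 169000) = 54273/(56783945/336) = 54273*(336/56783945) = 18235728/56783945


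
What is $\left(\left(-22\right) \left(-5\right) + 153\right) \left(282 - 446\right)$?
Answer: $-43132$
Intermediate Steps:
$\left(\left(-22\right) \left(-5\right) + 153\right) \left(282 - 446\right) = \left(110 + 153\right) \left(-164\right) = 263 \left(-164\right) = -43132$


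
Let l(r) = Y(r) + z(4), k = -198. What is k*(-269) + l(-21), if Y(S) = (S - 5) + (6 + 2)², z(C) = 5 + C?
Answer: 53309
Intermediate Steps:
Y(S) = 59 + S (Y(S) = (-5 + S) + 8² = (-5 + S) + 64 = 59 + S)
l(r) = 68 + r (l(r) = (59 + r) + (5 + 4) = (59 + r) + 9 = 68 + r)
k*(-269) + l(-21) = -198*(-269) + (68 - 21) = 53262 + 47 = 53309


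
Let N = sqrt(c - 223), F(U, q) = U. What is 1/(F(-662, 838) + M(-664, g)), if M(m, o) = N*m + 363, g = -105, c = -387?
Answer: I/(-299*I + 664*sqrt(610)) ≈ -1.1114e-6 + 6.0957e-5*I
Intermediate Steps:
N = I*sqrt(610) (N = sqrt(-387 - 223) = sqrt(-610) = I*sqrt(610) ≈ 24.698*I)
M(m, o) = 363 + I*m*sqrt(610) (M(m, o) = (I*sqrt(610))*m + 363 = I*m*sqrt(610) + 363 = 363 + I*m*sqrt(610))
1/(F(-662, 838) + M(-664, g)) = 1/(-662 + (363 + I*(-664)*sqrt(610))) = 1/(-662 + (363 - 664*I*sqrt(610))) = 1/(-299 - 664*I*sqrt(610))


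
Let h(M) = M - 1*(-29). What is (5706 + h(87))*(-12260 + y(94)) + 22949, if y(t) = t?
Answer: -70807503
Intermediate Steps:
h(M) = 29 + M (h(M) = M + 29 = 29 + M)
(5706 + h(87))*(-12260 + y(94)) + 22949 = (5706 + (29 + 87))*(-12260 + 94) + 22949 = (5706 + 116)*(-12166) + 22949 = 5822*(-12166) + 22949 = -70830452 + 22949 = -70807503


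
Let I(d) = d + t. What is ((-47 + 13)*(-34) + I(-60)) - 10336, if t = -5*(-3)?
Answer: -9225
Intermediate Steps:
t = 15
I(d) = 15 + d (I(d) = d + 15 = 15 + d)
((-47 + 13)*(-34) + I(-60)) - 10336 = ((-47 + 13)*(-34) + (15 - 60)) - 10336 = (-34*(-34) - 45) - 10336 = (1156 - 45) - 10336 = 1111 - 10336 = -9225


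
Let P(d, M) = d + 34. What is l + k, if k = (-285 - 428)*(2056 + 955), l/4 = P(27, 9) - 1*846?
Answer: -2149983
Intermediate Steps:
P(d, M) = 34 + d
l = -3140 (l = 4*((34 + 27) - 1*846) = 4*(61 - 846) = 4*(-785) = -3140)
k = -2146843 (k = -713*3011 = -2146843)
l + k = -3140 - 2146843 = -2149983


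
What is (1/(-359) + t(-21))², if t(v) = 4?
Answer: 2059225/128881 ≈ 15.978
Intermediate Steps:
(1/(-359) + t(-21))² = (1/(-359) + 4)² = (-1/359 + 4)² = (1435/359)² = 2059225/128881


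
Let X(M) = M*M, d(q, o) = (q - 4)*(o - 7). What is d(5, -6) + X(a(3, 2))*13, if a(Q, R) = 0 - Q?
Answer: 104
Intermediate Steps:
a(Q, R) = -Q
d(q, o) = (-7 + o)*(-4 + q) (d(q, o) = (-4 + q)*(-7 + o) = (-7 + o)*(-4 + q))
X(M) = M²
d(5, -6) + X(a(3, 2))*13 = (28 - 7*5 - 4*(-6) - 6*5) + (-1*3)²*13 = (28 - 35 + 24 - 30) + (-3)²*13 = -13 + 9*13 = -13 + 117 = 104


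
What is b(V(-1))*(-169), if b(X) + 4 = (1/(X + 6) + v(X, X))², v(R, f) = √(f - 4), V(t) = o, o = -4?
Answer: 7943/4 - 338*I*√2 ≈ 1985.8 - 478.0*I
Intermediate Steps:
V(t) = -4
v(R, f) = √(-4 + f)
b(X) = -4 + (√(-4 + X) + 1/(6 + X))² (b(X) = -4 + (1/(X + 6) + √(-4 + X))² = -4 + (1/(6 + X) + √(-4 + X))² = -4 + (√(-4 + X) + 1/(6 + X))²)
b(V(-1))*(-169) = (-4 + (1 + 6*√(-4 - 4) - 4*√(-4 - 4))²/(6 - 4)²)*(-169) = (-4 + (1 + 6*√(-8) - 8*I*√2)²/2²)*(-169) = (-4 + (1 + 6*(2*I*√2) - 8*I*√2)²/4)*(-169) = (-4 + (1 + 12*I*√2 - 8*I*√2)²/4)*(-169) = (-4 + (1 + 4*I*√2)²/4)*(-169) = 676 - 169*(1 + 4*I*√2)²/4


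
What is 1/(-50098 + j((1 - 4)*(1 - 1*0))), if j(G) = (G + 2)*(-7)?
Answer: -1/50091 ≈ -1.9964e-5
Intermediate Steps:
j(G) = -14 - 7*G (j(G) = (2 + G)*(-7) = -14 - 7*G)
1/(-50098 + j((1 - 4)*(1 - 1*0))) = 1/(-50098 + (-14 - 7*(1 - 4)*(1 - 1*0))) = 1/(-50098 + (-14 - (-21)*(1 + 0))) = 1/(-50098 + (-14 - (-21))) = 1/(-50098 + (-14 - 7*(-3))) = 1/(-50098 + (-14 + 21)) = 1/(-50098 + 7) = 1/(-50091) = -1/50091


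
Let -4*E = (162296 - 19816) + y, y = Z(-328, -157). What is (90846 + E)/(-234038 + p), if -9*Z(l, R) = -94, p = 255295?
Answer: 994021/382626 ≈ 2.5979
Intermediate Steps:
Z(l, R) = 94/9 (Z(l, R) = -⅑*(-94) = 94/9)
y = 94/9 ≈ 10.444
E = -641207/18 (E = -((162296 - 19816) + 94/9)/4 = -(142480 + 94/9)/4 = -¼*1282414/9 = -641207/18 ≈ -35623.)
(90846 + E)/(-234038 + p) = (90846 - 641207/18)/(-234038 + 255295) = (994021/18)/21257 = (994021/18)*(1/21257) = 994021/382626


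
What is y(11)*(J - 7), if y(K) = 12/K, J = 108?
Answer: 1212/11 ≈ 110.18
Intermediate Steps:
y(11)*(J - 7) = (12/11)*(108 - 7) = (12*(1/11))*101 = (12/11)*101 = 1212/11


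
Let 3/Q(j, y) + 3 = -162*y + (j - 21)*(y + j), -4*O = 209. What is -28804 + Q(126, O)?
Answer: -622368024/21607 ≈ -28804.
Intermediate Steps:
O = -209/4 (O = -¼*209 = -209/4 ≈ -52.250)
Q(j, y) = 3/(-3 - 162*y + (-21 + j)*(j + y)) (Q(j, y) = 3/(-3 + (-162*y + (j - 21)*(y + j))) = 3/(-3 + (-162*y + (-21 + j)*(j + y))) = 3/(-3 - 162*y + (-21 + j)*(j + y)))
-28804 + Q(126, O) = -28804 + 3/(-3 + 126² - 183*(-209/4) - 21*126 + 126*(-209/4)) = -28804 + 3/(-3 + 15876 + 38247/4 - 2646 - 13167/2) = -28804 + 3/(64821/4) = -28804 + 3*(4/64821) = -28804 + 4/21607 = -622368024/21607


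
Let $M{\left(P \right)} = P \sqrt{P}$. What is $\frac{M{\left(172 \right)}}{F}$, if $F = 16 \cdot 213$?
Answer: $\frac{43 \sqrt{43}}{426} \approx 0.6619$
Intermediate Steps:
$F = 3408$
$M{\left(P \right)} = P^{\frac{3}{2}}$
$\frac{M{\left(172 \right)}}{F} = \frac{172^{\frac{3}{2}}}{3408} = 344 \sqrt{43} \cdot \frac{1}{3408} = \frac{43 \sqrt{43}}{426}$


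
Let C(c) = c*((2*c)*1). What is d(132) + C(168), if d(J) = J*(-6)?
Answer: 55656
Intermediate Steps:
d(J) = -6*J
C(c) = 2*c**2 (C(c) = c*(2*c) = 2*c**2)
d(132) + C(168) = -6*132 + 2*168**2 = -792 + 2*28224 = -792 + 56448 = 55656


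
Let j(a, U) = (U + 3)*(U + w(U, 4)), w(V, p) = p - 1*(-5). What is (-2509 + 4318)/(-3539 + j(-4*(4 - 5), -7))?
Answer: -1809/3547 ≈ -0.51001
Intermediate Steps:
w(V, p) = 5 + p (w(V, p) = p + 5 = 5 + p)
j(a, U) = (3 + U)*(9 + U) (j(a, U) = (U + 3)*(U + (5 + 4)) = (3 + U)*(U + 9) = (3 + U)*(9 + U))
(-2509 + 4318)/(-3539 + j(-4*(4 - 5), -7)) = (-2509 + 4318)/(-3539 + (27 + (-7)² + 12*(-7))) = 1809/(-3539 + (27 + 49 - 84)) = 1809/(-3539 - 8) = 1809/(-3547) = 1809*(-1/3547) = -1809/3547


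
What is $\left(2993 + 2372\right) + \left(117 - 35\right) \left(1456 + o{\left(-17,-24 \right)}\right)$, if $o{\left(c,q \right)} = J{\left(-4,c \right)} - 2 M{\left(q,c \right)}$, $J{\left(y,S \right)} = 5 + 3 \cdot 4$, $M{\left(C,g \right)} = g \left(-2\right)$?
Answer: $120575$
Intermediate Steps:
$M{\left(C,g \right)} = - 2 g$
$J{\left(y,S \right)} = 17$ ($J{\left(y,S \right)} = 5 + 12 = 17$)
$o{\left(c,q \right)} = 17 + 4 c$ ($o{\left(c,q \right)} = 17 - 2 \left(- 2 c\right) = 17 + 4 c$)
$\left(2993 + 2372\right) + \left(117 - 35\right) \left(1456 + o{\left(-17,-24 \right)}\right) = \left(2993 + 2372\right) + \left(117 - 35\right) \left(1456 + \left(17 + 4 \left(-17\right)\right)\right) = 5365 + 82 \left(1456 + \left(17 - 68\right)\right) = 5365 + 82 \left(1456 - 51\right) = 5365 + 82 \cdot 1405 = 5365 + 115210 = 120575$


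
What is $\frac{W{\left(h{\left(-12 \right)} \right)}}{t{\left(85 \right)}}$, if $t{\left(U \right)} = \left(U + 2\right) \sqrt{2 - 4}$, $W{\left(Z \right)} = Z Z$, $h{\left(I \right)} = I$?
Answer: $- \frac{24 i \sqrt{2}}{29} \approx - 1.1704 i$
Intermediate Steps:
$W{\left(Z \right)} = Z^{2}$
$t{\left(U \right)} = i \sqrt{2} \left(2 + U\right)$ ($t{\left(U \right)} = \left(2 + U\right) \sqrt{-2} = \left(2 + U\right) i \sqrt{2} = i \sqrt{2} \left(2 + U\right)$)
$\frac{W{\left(h{\left(-12 \right)} \right)}}{t{\left(85 \right)}} = \frac{\left(-12\right)^{2}}{i \sqrt{2} \left(2 + 85\right)} = \frac{144}{i \sqrt{2} \cdot 87} = \frac{144}{87 i \sqrt{2}} = 144 \left(- \frac{i \sqrt{2}}{174}\right) = - \frac{24 i \sqrt{2}}{29}$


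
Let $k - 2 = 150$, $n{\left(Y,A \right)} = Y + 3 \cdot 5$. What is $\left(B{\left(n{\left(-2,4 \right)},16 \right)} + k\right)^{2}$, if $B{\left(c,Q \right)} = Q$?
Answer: $28224$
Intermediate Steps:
$n{\left(Y,A \right)} = 15 + Y$ ($n{\left(Y,A \right)} = Y + 15 = 15 + Y$)
$k = 152$ ($k = 2 + 150 = 152$)
$\left(B{\left(n{\left(-2,4 \right)},16 \right)} + k\right)^{2} = \left(16 + 152\right)^{2} = 168^{2} = 28224$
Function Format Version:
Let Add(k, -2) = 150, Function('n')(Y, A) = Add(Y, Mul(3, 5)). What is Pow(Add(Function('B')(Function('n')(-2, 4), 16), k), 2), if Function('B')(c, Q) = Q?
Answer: 28224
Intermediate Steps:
Function('n')(Y, A) = Add(15, Y) (Function('n')(Y, A) = Add(Y, 15) = Add(15, Y))
k = 152 (k = Add(2, 150) = 152)
Pow(Add(Function('B')(Function('n')(-2, 4), 16), k), 2) = Pow(Add(16, 152), 2) = Pow(168, 2) = 28224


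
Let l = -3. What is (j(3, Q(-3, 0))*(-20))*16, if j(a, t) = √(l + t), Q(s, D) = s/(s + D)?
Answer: -320*I*√2 ≈ -452.55*I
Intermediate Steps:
Q(s, D) = s/(D + s)
j(a, t) = √(-3 + t)
(j(3, Q(-3, 0))*(-20))*16 = (√(-3 - 3/(0 - 3))*(-20))*16 = (√(-3 - 3/(-3))*(-20))*16 = (√(-3 - 3*(-⅓))*(-20))*16 = (√(-3 + 1)*(-20))*16 = (√(-2)*(-20))*16 = ((I*√2)*(-20))*16 = -20*I*√2*16 = -320*I*√2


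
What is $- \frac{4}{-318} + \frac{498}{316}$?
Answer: $\frac{39907}{25122} \approx 1.5885$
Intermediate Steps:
$- \frac{4}{-318} + \frac{498}{316} = \left(-4\right) \left(- \frac{1}{318}\right) + 498 \cdot \frac{1}{316} = \frac{2}{159} + \frac{249}{158} = \frac{39907}{25122}$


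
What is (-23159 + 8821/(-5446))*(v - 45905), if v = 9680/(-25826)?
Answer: 74768471366297175/70324198 ≈ 1.0632e+9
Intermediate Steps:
v = -4840/12913 (v = 9680*(-1/25826) = -4840/12913 ≈ -0.37482)
(-23159 + 8821/(-5446))*(v - 45905) = (-23159 + 8821/(-5446))*(-4840/12913 - 45905) = (-23159 + 8821*(-1/5446))*(-592776105/12913) = (-23159 - 8821/5446)*(-592776105/12913) = -126132735/5446*(-592776105/12913) = 74768471366297175/70324198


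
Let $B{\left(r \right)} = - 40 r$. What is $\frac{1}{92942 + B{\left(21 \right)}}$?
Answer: $\frac{1}{92102} \approx 1.0858 \cdot 10^{-5}$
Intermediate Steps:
$\frac{1}{92942 + B{\left(21 \right)}} = \frac{1}{92942 - 840} = \frac{1}{92102}$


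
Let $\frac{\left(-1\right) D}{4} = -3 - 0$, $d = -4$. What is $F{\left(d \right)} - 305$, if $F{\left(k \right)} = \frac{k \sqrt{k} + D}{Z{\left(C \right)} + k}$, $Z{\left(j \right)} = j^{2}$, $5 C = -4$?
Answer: $- \frac{2160}{7} + \frac{50 i}{21} \approx -308.57 + 2.381 i$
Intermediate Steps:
$C = - \frac{4}{5}$ ($C = \frac{1}{5} \left(-4\right) = - \frac{4}{5} \approx -0.8$)
$D = 12$ ($D = - 4 \left(-3 - 0\right) = - 4 \left(-3 + 0\right) = \left(-4\right) \left(-3\right) = 12$)
$F{\left(k \right)} = \frac{12 + k^{\frac{3}{2}}}{\frac{16}{25} + k}$ ($F{\left(k \right)} = \frac{k \sqrt{k} + 12}{\left(- \frac{4}{5}\right)^{2} + k} = \frac{k^{\frac{3}{2}} + 12}{\frac{16}{25} + k} = \frac{12 + k^{\frac{3}{2}}}{\frac{16}{25} + k}$)
$F{\left(d \right)} - 305 = \frac{25 \left(12 + \left(-4\right)^{\frac{3}{2}}\right)}{16 + 25 \left(-4\right)} - 305 = \frac{25 \left(12 - 8 i\right)}{16 - 100} - 305 = \frac{25 \left(12 - 8 i\right)}{-84} - 305 = 25 \left(- \frac{1}{84}\right) \left(12 - 8 i\right) - 305 = \left(- \frac{25}{7} + \frac{50 i}{21}\right) - 305 = - \frac{2160}{7} + \frac{50 i}{21}$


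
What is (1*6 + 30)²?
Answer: 1296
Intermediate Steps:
(1*6 + 30)² = (6 + 30)² = 36² = 1296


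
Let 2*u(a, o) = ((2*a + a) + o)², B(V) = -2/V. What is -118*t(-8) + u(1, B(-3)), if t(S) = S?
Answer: 17113/18 ≈ 950.72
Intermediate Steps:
u(a, o) = (o + 3*a)²/2 (u(a, o) = ((2*a + a) + o)²/2 = (3*a + o)²/2 = (o + 3*a)²/2)
-118*t(-8) + u(1, B(-3)) = -118*(-8) + (-2/(-3) + 3*1)²/2 = 944 + (-2*(-⅓) + 3)²/2 = 944 + (⅔ + 3)²/2 = 944 + (11/3)²/2 = 944 + (½)*(121/9) = 944 + 121/18 = 17113/18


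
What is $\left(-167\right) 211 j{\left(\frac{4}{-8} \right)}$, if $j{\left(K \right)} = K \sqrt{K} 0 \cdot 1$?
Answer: $0$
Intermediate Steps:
$j{\left(K \right)} = 0$ ($j{\left(K \right)} = K^{\frac{3}{2}} \cdot 0 \cdot 1 = 0 \cdot 1 = 0$)
$\left(-167\right) 211 j{\left(\frac{4}{-8} \right)} = \left(-167\right) 211 \cdot 0 = \left(-35237\right) 0 = 0$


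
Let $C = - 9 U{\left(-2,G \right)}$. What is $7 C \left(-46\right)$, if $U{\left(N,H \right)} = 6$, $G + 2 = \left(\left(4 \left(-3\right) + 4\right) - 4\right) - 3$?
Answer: $17388$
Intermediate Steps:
$G = -17$ ($G = -2 + \left(\left(\left(4 \left(-3\right) + 4\right) - 4\right) - 3\right) = -2 + \left(\left(\left(-12 + 4\right) - 4\right) - 3\right) = -2 - 15 = -17$)
$C = -54$ ($C = \left(-9\right) 6 = -54$)
$7 C \left(-46\right) = 7 \left(-54\right) \left(-46\right) = \left(-378\right) \left(-46\right) = 17388$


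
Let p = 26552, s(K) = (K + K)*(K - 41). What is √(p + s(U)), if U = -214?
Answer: 2*√33923 ≈ 368.36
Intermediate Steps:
s(K) = 2*K*(-41 + K) (s(K) = (2*K)*(-41 + K) = 2*K*(-41 + K))
√(p + s(U)) = √(26552 + 2*(-214)*(-41 - 214)) = √(26552 + 2*(-214)*(-255)) = √(26552 + 109140) = √135692 = 2*√33923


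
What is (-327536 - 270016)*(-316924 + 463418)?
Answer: -87537782688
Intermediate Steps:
(-327536 - 270016)*(-316924 + 463418) = -597552*146494 = -87537782688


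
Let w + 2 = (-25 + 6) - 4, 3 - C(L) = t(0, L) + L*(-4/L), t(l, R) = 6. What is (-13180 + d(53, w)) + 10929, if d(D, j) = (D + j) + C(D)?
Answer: -2222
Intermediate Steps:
C(L) = 1 (C(L) = 3 - (6 + L*(-4/L)) = 3 - (6 - 4) = 3 - 1*2 = 3 - 2 = 1)
w = -25 (w = -2 + ((-25 + 6) - 4) = -2 + (-19 - 4) = -2 - 23 = -25)
d(D, j) = 1 + D + j (d(D, j) = (D + j) + 1 = 1 + D + j)
(-13180 + d(53, w)) + 10929 = (-13180 + (1 + 53 - 25)) + 10929 = (-13180 + 29) + 10929 = -13151 + 10929 = -2222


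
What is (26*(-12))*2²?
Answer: -1248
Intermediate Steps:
(26*(-12))*2² = -312*4 = -1248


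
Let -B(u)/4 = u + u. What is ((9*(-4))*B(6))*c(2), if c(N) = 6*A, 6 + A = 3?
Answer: -31104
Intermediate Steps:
A = -3 (A = -6 + 3 = -3)
c(N) = -18 (c(N) = 6*(-3) = -18)
B(u) = -8*u (B(u) = -4*(u + u) = -8*u)
((9*(-4))*B(6))*c(2) = ((9*(-4))*(-8*6))*(-18) = -36*(-48)*(-18) = 1728*(-18) = -31104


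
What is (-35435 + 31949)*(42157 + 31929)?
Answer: -258263796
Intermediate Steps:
(-35435 + 31949)*(42157 + 31929) = -3486*74086 = -258263796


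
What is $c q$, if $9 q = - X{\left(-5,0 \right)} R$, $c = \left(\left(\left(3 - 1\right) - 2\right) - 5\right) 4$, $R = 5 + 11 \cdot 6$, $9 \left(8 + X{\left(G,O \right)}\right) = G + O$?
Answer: $- \frac{109340}{81} \approx -1349.9$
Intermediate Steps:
$X{\left(G,O \right)} = -8 + \frac{G}{9} + \frac{O}{9}$ ($X{\left(G,O \right)} = -8 + \frac{G + O}{9} = -8 + \left(\frac{G}{9} + \frac{O}{9}\right) = -8 + \frac{G}{9} + \frac{O}{9}$)
$R = 71$ ($R = 5 + 66 = 71$)
$c = -20$ ($c = \left(\left(2 - 2\right) - 5\right) 4 = \left(0 - 5\right) 4 = \left(-5\right) 4 = -20$)
$q = \frac{5467}{81}$ ($q = \frac{- (-8 + \frac{1}{9} \left(-5\right) + \frac{1}{9} \cdot 0) 71}{9} = \frac{- (-8 - \frac{5}{9} + 0) 71}{9} = \frac{\left(-1\right) \left(- \frac{77}{9}\right) 71}{9} = \frac{\frac{77}{9} \cdot 71}{9} = \frac{1}{9} \cdot \frac{5467}{9} = \frac{5467}{81} \approx 67.494$)
$c q = \left(-20\right) \frac{5467}{81} = - \frac{109340}{81}$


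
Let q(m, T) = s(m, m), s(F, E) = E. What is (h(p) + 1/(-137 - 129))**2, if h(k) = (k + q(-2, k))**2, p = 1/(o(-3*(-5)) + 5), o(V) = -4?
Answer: 70225/70756 ≈ 0.99250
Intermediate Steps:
q(m, T) = m
p = 1 (p = 1/(-4 + 5) = 1/1 = 1)
h(k) = (-2 + k)**2 (h(k) = (k - 2)**2 = (-2 + k)**2)
(h(p) + 1/(-137 - 129))**2 = ((-2 + 1)**2 + 1/(-137 - 129))**2 = ((-1)**2 + 1/(-266))**2 = (1 - 1/266)**2 = (265/266)**2 = 70225/70756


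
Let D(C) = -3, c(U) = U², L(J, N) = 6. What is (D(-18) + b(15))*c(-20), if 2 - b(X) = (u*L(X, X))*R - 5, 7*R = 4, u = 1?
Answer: 1600/7 ≈ 228.57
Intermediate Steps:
R = 4/7 (R = (⅐)*4 = 4/7 ≈ 0.57143)
b(X) = 25/7 (b(X) = 2 - ((1*6)*(4/7) - 5) = 2 - (6*(4/7) - 5) = 2 - (24/7 - 5) = 2 - 1*(-11/7) = 2 + 11/7 = 25/7)
(D(-18) + b(15))*c(-20) = (-3 + 25/7)*(-20)² = (4/7)*400 = 1600/7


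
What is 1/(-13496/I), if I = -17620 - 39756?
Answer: 7172/1687 ≈ 4.2513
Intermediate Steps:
I = -57376
1/(-13496/I) = 1/(-13496/(-57376)) = 1/(-13496*(-1/57376)) = 1/(1687/7172) = 7172/1687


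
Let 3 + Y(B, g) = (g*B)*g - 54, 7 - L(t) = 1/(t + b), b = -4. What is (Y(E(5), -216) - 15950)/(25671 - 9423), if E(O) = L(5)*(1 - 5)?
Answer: -1135751/16248 ≈ -69.901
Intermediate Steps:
L(t) = 7 - 1/(-4 + t) (L(t) = 7 - 1/(t - 4) = 7 - 1/(-4 + t))
E(O) = -24 (E(O) = ((-29 + 7*5)/(-4 + 5))*(1 - 5) = ((-29 + 35)/1)*(-4) = (1*6)*(-4) = 6*(-4) = -24)
Y(B, g) = -57 + B*g**2 (Y(B, g) = -3 + ((g*B)*g - 54) = -3 + ((B*g)*g - 54) = -3 + (B*g**2 - 54) = -3 + (-54 + B*g**2) = -57 + B*g**2)
(Y(E(5), -216) - 15950)/(25671 - 9423) = ((-57 - 24*(-216)**2) - 15950)/(25671 - 9423) = ((-57 - 24*46656) - 15950)/16248 = ((-57 - 1119744) - 15950)*(1/16248) = (-1119801 - 15950)*(1/16248) = -1135751*1/16248 = -1135751/16248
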